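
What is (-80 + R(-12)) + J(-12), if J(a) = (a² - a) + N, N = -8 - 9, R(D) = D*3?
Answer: 23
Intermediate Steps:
R(D) = 3*D
N = -17
J(a) = -17 + a² - a (J(a) = (a² - a) - 17 = -17 + a² - a)
(-80 + R(-12)) + J(-12) = (-80 + 3*(-12)) + (-17 + (-12)² - 1*(-12)) = (-80 - 36) + (-17 + 144 + 12) = -116 + 139 = 23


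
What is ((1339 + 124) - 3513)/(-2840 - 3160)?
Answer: 41/120 ≈ 0.34167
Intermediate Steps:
((1339 + 124) - 3513)/(-2840 - 3160) = (1463 - 3513)/(-6000) = -2050*(-1/6000) = 41/120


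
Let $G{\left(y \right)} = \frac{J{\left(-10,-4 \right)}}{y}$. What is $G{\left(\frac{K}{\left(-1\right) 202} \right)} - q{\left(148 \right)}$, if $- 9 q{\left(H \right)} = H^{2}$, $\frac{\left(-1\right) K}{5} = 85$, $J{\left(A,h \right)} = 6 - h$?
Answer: $\frac{1865476}{765} \approx 2438.5$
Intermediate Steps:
$K = -425$ ($K = \left(-5\right) 85 = -425$)
$G{\left(y \right)} = \frac{10}{y}$ ($G{\left(y \right)} = \frac{6 - -4}{y} = \frac{6 + 4}{y} = \frac{10}{y}$)
$q{\left(H \right)} = - \frac{H^{2}}{9}$
$G{\left(\frac{K}{\left(-1\right) 202} \right)} - q{\left(148 \right)} = \frac{10}{\left(-425\right) \frac{1}{\left(-1\right) 202}} - - \frac{148^{2}}{9} = \frac{10}{\left(-425\right) \frac{1}{-202}} - \left(- \frac{1}{9}\right) 21904 = \frac{10}{\left(-425\right) \left(- \frac{1}{202}\right)} - - \frac{21904}{9} = \frac{10}{\frac{425}{202}} + \frac{21904}{9} = 10 \cdot \frac{202}{425} + \frac{21904}{9} = \frac{404}{85} + \frac{21904}{9} = \frac{1865476}{765}$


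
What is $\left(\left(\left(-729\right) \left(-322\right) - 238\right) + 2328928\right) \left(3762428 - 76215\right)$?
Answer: $9449341618164$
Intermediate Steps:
$\left(\left(\left(-729\right) \left(-322\right) - 238\right) + 2328928\right) \left(3762428 - 76215\right) = \left(\left(234738 - 238\right) + 2328928\right) 3686213 = \left(234500 + 2328928\right) 3686213 = 2563428 \cdot 3686213 = 9449341618164$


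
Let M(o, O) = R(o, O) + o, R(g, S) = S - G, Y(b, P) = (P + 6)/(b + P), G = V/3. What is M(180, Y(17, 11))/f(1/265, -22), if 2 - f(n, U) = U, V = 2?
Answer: 15115/2016 ≈ 7.4975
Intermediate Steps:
f(n, U) = 2 - U
G = ⅔ (G = 2/3 = 2*(⅓) = ⅔ ≈ 0.66667)
Y(b, P) = (6 + P)/(P + b)
R(g, S) = -⅔ + S (R(g, S) = S - 1*⅔ = S - ⅔ = -⅔ + S)
M(o, O) = -⅔ + O + o (M(o, O) = (-⅔ + O) + o = -⅔ + O + o)
M(180, Y(17, 11))/f(1/265, -22) = (-⅔ + (6 + 11)/(11 + 17) + 180)/(2 - 1*(-22)) = (-⅔ + 17/28 + 180)/(2 + 22) = (-⅔ + (1/28)*17 + 180)/24 = (-⅔ + 17/28 + 180)*(1/24) = (15115/84)*(1/24) = 15115/2016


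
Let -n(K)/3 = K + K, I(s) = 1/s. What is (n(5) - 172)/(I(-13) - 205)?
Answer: 1313/1333 ≈ 0.98500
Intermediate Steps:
n(K) = -6*K (n(K) = -3*(K + K) = -6*K)
(n(5) - 172)/(I(-13) - 205) = (-6*5 - 172)/(1/(-13) - 205) = (-30 - 172)/(-1/13 - 205) = -202/(-2666/13) = -202*(-13/2666) = 1313/1333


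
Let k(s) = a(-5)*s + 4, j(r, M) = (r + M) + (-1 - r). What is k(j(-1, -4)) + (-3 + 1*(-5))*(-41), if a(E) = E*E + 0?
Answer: 207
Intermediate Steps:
a(E) = E**2 (a(E) = E**2 + 0 = E**2)
j(r, M) = -1 + M (j(r, M) = (M + r) + (-1 - r) = -1 + M)
k(s) = 4 + 25*s (k(s) = (-5)**2*s + 4 = 25*s + 4 = 4 + 25*s)
k(j(-1, -4)) + (-3 + 1*(-5))*(-41) = (4 + 25*(-1 - 4)) + (-3 + 1*(-5))*(-41) = (4 + 25*(-5)) + (-3 - 5)*(-41) = (4 - 125) - 8*(-41) = -121 + 328 = 207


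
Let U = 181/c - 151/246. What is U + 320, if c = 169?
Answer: 13322687/41574 ≈ 320.46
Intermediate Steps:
U = 19007/41574 (U = 181/169 - 151/246 = 19007/41574 ≈ 0.45718)
U + 320 = 19007/41574 + 320 = 13322687/41574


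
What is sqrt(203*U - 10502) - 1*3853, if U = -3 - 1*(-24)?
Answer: -3853 + I*sqrt(6239) ≈ -3853.0 + 78.987*I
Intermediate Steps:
U = 21 (U = -3 + 24 = 21)
sqrt(203*U - 10502) - 1*3853 = sqrt(203*21 - 10502) - 1*3853 = sqrt(4263 - 10502) - 3853 = sqrt(-6239) - 3853 = I*sqrt(6239) - 3853 = -3853 + I*sqrt(6239)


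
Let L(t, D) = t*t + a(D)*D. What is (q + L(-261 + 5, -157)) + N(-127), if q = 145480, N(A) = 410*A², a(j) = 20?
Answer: 6820766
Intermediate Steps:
L(t, D) = t² + 20*D (L(t, D) = t*t + 20*D = t² + 20*D)
(q + L(-261 + 5, -157)) + N(-127) = (145480 + ((-261 + 5)² + 20*(-157))) + 410*(-127)² = (145480 + ((-256)² - 3140)) + 410*16129 = (145480 + (65536 - 3140)) + 6612890 = (145480 + 62396) + 6612890 = 207876 + 6612890 = 6820766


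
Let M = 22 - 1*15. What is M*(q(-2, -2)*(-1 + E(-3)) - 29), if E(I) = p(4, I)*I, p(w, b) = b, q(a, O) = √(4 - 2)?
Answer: -203 + 56*√2 ≈ -123.80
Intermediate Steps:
q(a, O) = √2
M = 7 (M = 22 - 15 = 7)
E(I) = I² (E(I) = I*I = I²)
M*(q(-2, -2)*(-1 + E(-3)) - 29) = 7*(√2*(-1 + (-3)²) - 29) = 7*(√2*(-1 + 9) - 29) = 7*(√2*8 - 29) = 7*(8*√2 - 29) = 7*(-29 + 8*√2) = -203 + 56*√2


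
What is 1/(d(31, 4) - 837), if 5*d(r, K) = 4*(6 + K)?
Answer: -1/829 ≈ -0.0012063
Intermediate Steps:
d(r, K) = 24/5 + 4*K/5 (d(r, K) = (4*(6 + K))/5 = (24 + 4*K)/5 = 24/5 + 4*K/5)
1/(d(31, 4) - 837) = 1/((24/5 + (⅘)*4) - 837) = 1/((24/5 + 16/5) - 837) = 1/(8 - 837) = 1/(-829) = -1/829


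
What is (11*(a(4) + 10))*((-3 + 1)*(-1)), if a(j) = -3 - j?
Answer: 66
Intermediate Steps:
(11*(a(4) + 10))*((-3 + 1)*(-1)) = (11*((-3 - 1*4) + 10))*((-3 + 1)*(-1)) = (11*((-3 - 4) + 10))*(-2*(-1)) = (11*(-7 + 10))*2 = (11*3)*2 = 33*2 = 66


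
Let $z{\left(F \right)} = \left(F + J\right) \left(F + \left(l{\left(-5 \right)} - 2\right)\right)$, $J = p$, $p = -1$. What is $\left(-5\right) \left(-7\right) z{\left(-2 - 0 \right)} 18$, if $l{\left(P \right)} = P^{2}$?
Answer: $-39690$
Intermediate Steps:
$J = -1$
$z{\left(F \right)} = \left(-1 + F\right) \left(23 + F\right)$ ($z{\left(F \right)} = \left(F - 1\right) \left(F + \left(\left(-5\right)^{2} - 2\right)\right) = \left(-1 + F\right) \left(F + \left(25 - 2\right)\right) = \left(-1 + F\right) \left(F + 23\right) = \left(-1 + F\right) \left(23 + F\right)$)
$\left(-5\right) \left(-7\right) z{\left(-2 - 0 \right)} 18 = \left(-5\right) \left(-7\right) \left(-23 + \left(-2 - 0\right)^{2} + 22 \left(-2 - 0\right)\right) 18 = 35 \left(-23 + \left(-2 + 0\right)^{2} + 22 \left(-2 + 0\right)\right) 18 = 35 \left(-23 + \left(-2\right)^{2} + 22 \left(-2\right)\right) 18 = 35 \left(-23 + 4 - 44\right) 18 = 35 \left(-63\right) 18 = \left(-2205\right) 18 = -39690$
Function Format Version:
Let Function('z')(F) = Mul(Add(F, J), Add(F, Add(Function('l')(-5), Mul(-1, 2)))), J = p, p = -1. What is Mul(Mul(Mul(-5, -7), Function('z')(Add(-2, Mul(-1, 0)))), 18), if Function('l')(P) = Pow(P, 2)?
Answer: -39690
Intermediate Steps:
J = -1
Function('z')(F) = Mul(Add(-1, F), Add(23, F)) (Function('z')(F) = Mul(Add(F, -1), Add(F, Add(Pow(-5, 2), Mul(-1, 2)))) = Mul(Add(-1, F), Add(F, Add(25, -2))) = Mul(Add(-1, F), Add(F, 23)) = Mul(Add(-1, F), Add(23, F)))
Mul(Mul(Mul(-5, -7), Function('z')(Add(-2, Mul(-1, 0)))), 18) = Mul(Mul(Mul(-5, -7), Add(-23, Pow(Add(-2, Mul(-1, 0)), 2), Mul(22, Add(-2, Mul(-1, 0))))), 18) = Mul(Mul(35, Add(-23, Pow(Add(-2, 0), 2), Mul(22, Add(-2, 0)))), 18) = Mul(Mul(35, Add(-23, Pow(-2, 2), Mul(22, -2))), 18) = Mul(Mul(35, Add(-23, 4, -44)), 18) = Mul(Mul(35, -63), 18) = Mul(-2205, 18) = -39690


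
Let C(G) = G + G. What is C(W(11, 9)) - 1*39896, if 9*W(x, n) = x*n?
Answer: -39874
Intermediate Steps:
W(x, n) = n*x/9 (W(x, n) = (x*n)/9 = (n*x)/9 = n*x/9)
C(G) = 2*G
C(W(11, 9)) - 1*39896 = 2*((⅑)*9*11) - 1*39896 = 2*11 - 39896 = 22 - 39896 = -39874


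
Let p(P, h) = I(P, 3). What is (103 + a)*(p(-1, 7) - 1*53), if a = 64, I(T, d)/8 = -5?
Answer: -15531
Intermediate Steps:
I(T, d) = -40 (I(T, d) = 8*(-5) = -40)
p(P, h) = -40
(103 + a)*(p(-1, 7) - 1*53) = (103 + 64)*(-40 - 1*53) = 167*(-40 - 53) = 167*(-93) = -15531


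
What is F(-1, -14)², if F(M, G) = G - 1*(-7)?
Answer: 49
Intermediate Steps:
F(M, G) = 7 + G (F(M, G) = G + 7 = 7 + G)
F(-1, -14)² = (7 - 14)² = (-7)² = 49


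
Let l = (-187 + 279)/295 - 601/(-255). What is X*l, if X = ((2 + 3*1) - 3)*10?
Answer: 160604/3009 ≈ 53.375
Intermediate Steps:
X = 20 (X = ((2 + 3) - 3)*10 = (5 - 3)*10 = 2*10 = 20)
l = 40151/15045 (l = 92*(1/295) - 601*(-1/255) = 92/295 + 601/255 = 40151/15045 ≈ 2.6687)
X*l = 20*(40151/15045) = 160604/3009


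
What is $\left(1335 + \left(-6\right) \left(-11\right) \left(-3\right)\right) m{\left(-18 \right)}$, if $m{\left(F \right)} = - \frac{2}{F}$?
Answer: $\frac{379}{3} \approx 126.33$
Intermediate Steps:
$\left(1335 + \left(-6\right) \left(-11\right) \left(-3\right)\right) m{\left(-18 \right)} = \left(1335 + \left(-6\right) \left(-11\right) \left(-3\right)\right) \left(- \frac{2}{-18}\right) = \left(1335 + 66 \left(-3\right)\right) \left(\left(-2\right) \left(- \frac{1}{18}\right)\right) = \left(1335 - 198\right) \frac{1}{9} = 1137 \cdot \frac{1}{9} = \frac{379}{3}$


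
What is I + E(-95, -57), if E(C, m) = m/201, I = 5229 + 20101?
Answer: 1697091/67 ≈ 25330.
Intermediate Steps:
I = 25330
E(C, m) = m/201 (E(C, m) = m*(1/201) = m/201)
I + E(-95, -57) = 25330 + (1/201)*(-57) = 25330 - 19/67 = 1697091/67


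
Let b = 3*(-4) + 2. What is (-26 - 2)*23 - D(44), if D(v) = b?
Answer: -634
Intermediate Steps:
b = -10 (b = -12 + 2 = -10)
D(v) = -10
(-26 - 2)*23 - D(44) = (-26 - 2)*23 - 1*(-10) = -28*23 + 10 = -644 + 10 = -634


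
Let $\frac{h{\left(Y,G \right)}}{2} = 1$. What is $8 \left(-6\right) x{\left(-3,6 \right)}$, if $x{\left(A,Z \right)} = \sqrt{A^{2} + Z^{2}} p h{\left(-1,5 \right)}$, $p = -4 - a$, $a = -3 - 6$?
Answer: $- 1440 \sqrt{5} \approx -3219.9$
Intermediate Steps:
$h{\left(Y,G \right)} = 2$ ($h{\left(Y,G \right)} = 2 \cdot 1 = 2$)
$a = -9$ ($a = -3 - 6 = -9$)
$p = 5$ ($p = -4 - -9 = -4 + 9 = 5$)
$x{\left(A,Z \right)} = 10 \sqrt{A^{2} + Z^{2}}$ ($x{\left(A,Z \right)} = \sqrt{A^{2} + Z^{2}} \cdot 5 \cdot 2 = 5 \sqrt{A^{2} + Z^{2}} \cdot 2 = 10 \sqrt{A^{2} + Z^{2}}$)
$8 \left(-6\right) x{\left(-3,6 \right)} = 8 \left(-6\right) 10 \sqrt{\left(-3\right)^{2} + 6^{2}} = - 48 \cdot 10 \sqrt{9 + 36} = - 48 \cdot 10 \sqrt{45} = - 48 \cdot 10 \cdot 3 \sqrt{5} = - 48 \cdot 30 \sqrt{5} = - 1440 \sqrt{5}$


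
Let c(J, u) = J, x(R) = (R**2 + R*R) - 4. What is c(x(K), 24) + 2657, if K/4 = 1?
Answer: 2685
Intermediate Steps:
K = 4 (K = 4*1 = 4)
x(R) = -4 + 2*R**2 (x(R) = (R**2 + R**2) - 4 = 2*R**2 - 4 = -4 + 2*R**2)
c(x(K), 24) + 2657 = (-4 + 2*4**2) + 2657 = (-4 + 2*16) + 2657 = (-4 + 32) + 2657 = 28 + 2657 = 2685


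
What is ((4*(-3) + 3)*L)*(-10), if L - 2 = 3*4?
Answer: 1260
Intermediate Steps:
L = 14 (L = 2 + 3*4 = 2 + 12 = 14)
((4*(-3) + 3)*L)*(-10) = ((4*(-3) + 3)*14)*(-10) = ((-12 + 3)*14)*(-10) = -9*14*(-10) = -126*(-10) = 1260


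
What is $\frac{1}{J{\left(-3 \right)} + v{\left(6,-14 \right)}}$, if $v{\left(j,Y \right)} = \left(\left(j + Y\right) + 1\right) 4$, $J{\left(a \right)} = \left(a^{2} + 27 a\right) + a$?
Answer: $- \frac{1}{103} \approx -0.0097087$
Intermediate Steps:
$J{\left(a \right)} = a^{2} + 28 a$
$v{\left(j,Y \right)} = 4 + 4 Y + 4 j$ ($v{\left(j,Y \right)} = \left(\left(Y + j\right) + 1\right) 4 = \left(1 + Y + j\right) 4 = 4 + 4 Y + 4 j$)
$\frac{1}{J{\left(-3 \right)} + v{\left(6,-14 \right)}} = \frac{1}{- 3 \left(28 - 3\right) + \left(4 + 4 \left(-14\right) + 4 \cdot 6\right)} = \frac{1}{\left(-3\right) 25 + \left(4 - 56 + 24\right)} = \frac{1}{-75 - 28} = \frac{1}{-103} = - \frac{1}{103}$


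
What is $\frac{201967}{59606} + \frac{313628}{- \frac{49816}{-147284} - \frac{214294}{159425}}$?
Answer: $- \frac{298197688863014069}{956456085633} \approx -3.1177 \cdot 10^{5}$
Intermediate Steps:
$\frac{201967}{59606} + \frac{313628}{- \frac{49816}{-147284} - \frac{214294}{159425}} = 201967 \cdot \frac{1}{59606} + \frac{313628}{\left(-49816\right) \left(- \frac{1}{147284}\right) - \frac{214294}{159425}} = \frac{201967}{59606} + \frac{313628}{\frac{12454}{36821} - \frac{214294}{159425}} = \frac{201967}{59606} + \frac{313628}{- \frac{5905040424}{5870187925}} = \frac{201967}{59606} + 313628 \left(- \frac{5870187925}{5905040424}\right) = \frac{201967}{59606} - \frac{20011470636325}{64185222} = - \frac{298197688863014069}{956456085633}$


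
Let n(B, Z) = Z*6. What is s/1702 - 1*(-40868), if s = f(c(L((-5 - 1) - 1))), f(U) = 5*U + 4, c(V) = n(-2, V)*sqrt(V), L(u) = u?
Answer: 34778670/851 - 105*I*sqrt(7)/851 ≈ 40868.0 - 0.32644*I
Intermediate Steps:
n(B, Z) = 6*Z
c(V) = 6*V**(3/2) (c(V) = (6*V)*sqrt(V) = 6*V**(3/2))
f(U) = 4 + 5*U
s = 4 - 210*I*sqrt(7) (s = 4 + 5*(6*((-5 - 1) - 1)**(3/2)) = 4 + 5*(6*(-6 - 1)**(3/2)) = 4 + 5*(6*(-7)**(3/2)) = 4 + 5*(6*(-7*I*sqrt(7))) = 4 + 5*(-42*I*sqrt(7)) = 4 - 210*I*sqrt(7) ≈ 4.0 - 555.61*I)
s/1702 - 1*(-40868) = (4 - 210*I*sqrt(7))/1702 - 1*(-40868) = (4 - 210*I*sqrt(7))*(1/1702) + 40868 = (2/851 - 105*I*sqrt(7)/851) + 40868 = 34778670/851 - 105*I*sqrt(7)/851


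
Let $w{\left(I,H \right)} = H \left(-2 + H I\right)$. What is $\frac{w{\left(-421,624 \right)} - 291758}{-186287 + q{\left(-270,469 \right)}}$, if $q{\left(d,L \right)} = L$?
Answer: $\frac{82110151}{92909} \approx 883.77$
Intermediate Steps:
$\frac{w{\left(-421,624 \right)} - 291758}{-186287 + q{\left(-270,469 \right)}} = \frac{624 \left(-2 + 624 \left(-421\right)\right) - 291758}{-186287 + 469} = \frac{624 \left(-2 - 262704\right) - 291758}{-185818} = \left(624 \left(-262706\right) - 291758\right) \left(- \frac{1}{185818}\right) = \left(-163928544 - 291758\right) \left(- \frac{1}{185818}\right) = \left(-164220302\right) \left(- \frac{1}{185818}\right) = \frac{82110151}{92909}$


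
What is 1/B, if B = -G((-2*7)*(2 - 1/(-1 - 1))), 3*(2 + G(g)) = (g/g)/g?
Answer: 105/211 ≈ 0.49763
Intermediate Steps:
G(g) = -2 + 1/(3*g) (G(g) = -2 + ((g/g)/g)/3 = -2 + (1/g)/3 = -2 + 1/(3*g))
B = 211/105 (B = -(-2 + 1/(3*(((-2*7)*(2 - 1/(-1 - 1)))))) = -(-2 + 1/(3*((-14*(2 - 1/(-2)))))) = -(-2 + 1/(3*((-14*(2 - 1*(-½)))))) = -(-2 + 1/(3*((-14*(2 + ½))))) = -(-2 + 1/(3*((-14*5/2)))) = -(-2 + (⅓)/(-35)) = -(-2 + (⅓)*(-1/35)) = -(-2 - 1/105) = -1*(-211/105) = 211/105 ≈ 2.0095)
1/B = 1/(211/105) = 105/211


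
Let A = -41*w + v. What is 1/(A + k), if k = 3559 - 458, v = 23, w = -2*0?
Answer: 1/3124 ≈ 0.00032010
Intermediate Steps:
w = 0
k = 3101
A = 23 (A = -41*0 + 23 = 0 + 23 = 23)
1/(A + k) = 1/(23 + 3101) = 1/3124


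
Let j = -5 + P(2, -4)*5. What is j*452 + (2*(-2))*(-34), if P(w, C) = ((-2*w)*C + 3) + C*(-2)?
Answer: 58896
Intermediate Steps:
P(w, C) = 3 - 2*C - 2*C*w (P(w, C) = (-2*C*w + 3) - 2*C = (3 - 2*C*w) - 2*C = 3 - 2*C - 2*C*w)
j = 130 (j = -5 + (3 - 2*(-4) - 2*(-4)*2)*5 = -5 + (3 + 8 + 16)*5 = -5 + 27*5 = -5 + 135 = 130)
j*452 + (2*(-2))*(-34) = 130*452 + (2*(-2))*(-34) = 58760 - 4*(-34) = 58760 + 136 = 58896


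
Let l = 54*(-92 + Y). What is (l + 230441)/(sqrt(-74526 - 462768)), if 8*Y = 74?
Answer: -451945*I*sqrt(537294)/1074588 ≈ -308.28*I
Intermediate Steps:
Y = 37/4 (Y = (1/8)*74 = 37/4 ≈ 9.2500)
l = -8937/2 (l = 54*(-92 + 37/4) = 54*(-331/4) = -8937/2 ≈ -4468.5)
(l + 230441)/(sqrt(-74526 - 462768)) = (-8937/2 + 230441)/(sqrt(-74526 - 462768)) = 451945/(2*(sqrt(-537294))) = 451945/(2*((I*sqrt(537294)))) = 451945*(-I*sqrt(537294)/537294)/2 = -451945*I*sqrt(537294)/1074588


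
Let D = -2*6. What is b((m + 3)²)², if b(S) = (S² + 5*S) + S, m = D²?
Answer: 218162357857746225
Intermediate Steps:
D = -12
m = 144 (m = (-12)² = 144)
b(S) = S² + 6*S
b((m + 3)²)² = ((144 + 3)²*(6 + (144 + 3)²))² = (147²*(6 + 147²))² = (21609*(6 + 21609))² = (21609*21615)² = 467078535² = 218162357857746225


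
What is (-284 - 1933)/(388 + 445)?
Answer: -2217/833 ≈ -2.6615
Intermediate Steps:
(-284 - 1933)/(388 + 445) = -2217/833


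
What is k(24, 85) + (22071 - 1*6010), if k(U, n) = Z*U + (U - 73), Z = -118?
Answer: 13180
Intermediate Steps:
k(U, n) = -73 - 117*U (k(U, n) = -118*U + (U - 73) = -118*U + (-73 + U) = -73 - 117*U)
k(24, 85) + (22071 - 1*6010) = (-73 - 117*24) + (22071 - 1*6010) = (-73 - 2808) + (22071 - 6010) = -2881 + 16061 = 13180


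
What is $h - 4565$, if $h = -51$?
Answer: $-4616$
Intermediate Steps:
$h - 4565 = -51 - 4565 = -4616$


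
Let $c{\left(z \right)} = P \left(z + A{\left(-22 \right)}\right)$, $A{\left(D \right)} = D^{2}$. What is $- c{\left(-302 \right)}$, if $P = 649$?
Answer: $-118118$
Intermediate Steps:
$c{\left(z \right)} = 314116 + 649 z$ ($c{\left(z \right)} = 649 \left(z + \left(-22\right)^{2}\right) = 649 \left(z + 484\right) = 649 \left(484 + z\right) = 314116 + 649 z$)
$- c{\left(-302 \right)} = - (314116 + 649 \left(-302\right)) = - (314116 - 195998) = \left(-1\right) 118118 = -118118$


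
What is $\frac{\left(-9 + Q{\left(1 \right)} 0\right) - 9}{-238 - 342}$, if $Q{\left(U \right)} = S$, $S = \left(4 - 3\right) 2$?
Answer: $\frac{9}{290} \approx 0.031034$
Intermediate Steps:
$S = 2$ ($S = 1 \cdot 2 = 2$)
$Q{\left(U \right)} = 2$
$\frac{\left(-9 + Q{\left(1 \right)} 0\right) - 9}{-238 - 342} = \frac{\left(-9 + 2 \cdot 0\right) - 9}{-238 - 342} = \frac{\left(-9 + 0\right) - 9}{-580} = \left(-9 - 9\right) \left(- \frac{1}{580}\right) = \left(-18\right) \left(- \frac{1}{580}\right) = \frac{9}{290}$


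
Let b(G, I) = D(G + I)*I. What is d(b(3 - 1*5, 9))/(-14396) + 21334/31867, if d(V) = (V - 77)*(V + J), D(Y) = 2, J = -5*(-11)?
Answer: 7531787/7775548 ≈ 0.96865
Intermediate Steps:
J = 55
b(G, I) = 2*I
d(V) = (-77 + V)*(55 + V) (d(V) = (V - 77)*(V + 55) = (-77 + V)*(55 + V))
d(b(3 - 1*5, 9))/(-14396) + 21334/31867 = (-4235 + (2*9)² - 44*9)/(-14396) + 21334/31867 = (-4235 + 18² - 22*18)*(-1/14396) + 21334*(1/31867) = (-4235 + 324 - 396)*(-1/14396) + 21334/31867 = -4307*(-1/14396) + 21334/31867 = 73/244 + 21334/31867 = 7531787/7775548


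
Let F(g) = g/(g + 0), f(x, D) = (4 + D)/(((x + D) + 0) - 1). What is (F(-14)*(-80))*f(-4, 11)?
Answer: -200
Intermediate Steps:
f(x, D) = (4 + D)/(-1 + D + x) (f(x, D) = (4 + D)/(((D + x) + 0) - 1) = (4 + D)/((D + x) - 1) = (4 + D)/(-1 + D + x))
F(g) = 1 (F(g) = g/g = 1)
(F(-14)*(-80))*f(-4, 11) = (1*(-80))*((4 + 11)/(-1 + 11 - 4)) = -80*15/6 = -40*15/3 = -80*5/2 = -200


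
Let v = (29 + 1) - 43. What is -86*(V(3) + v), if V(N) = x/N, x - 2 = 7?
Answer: 860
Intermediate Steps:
v = -13 (v = 30 - 43 = -13)
x = 9 (x = 2 + 7 = 9)
V(N) = 9/N
-86*(V(3) + v) = -86*(9/3 - 13) = -86*(9*(⅓) - 13) = -86*(3 - 13) = -86*(-10) = 860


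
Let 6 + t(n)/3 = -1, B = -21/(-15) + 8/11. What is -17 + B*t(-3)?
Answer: -3392/55 ≈ -61.673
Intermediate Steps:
B = 117/55 (B = -21*(-1/15) + 8*(1/11) = 7/5 + 8/11 = 117/55 ≈ 2.1273)
t(n) = -21 (t(n) = -18 + 3*(-1) = -18 - 3 = -21)
-17 + B*t(-3) = -17 + (117/55)*(-21) = -17 - 2457/55 = -3392/55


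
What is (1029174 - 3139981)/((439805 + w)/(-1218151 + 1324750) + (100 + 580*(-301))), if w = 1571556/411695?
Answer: 92635457117721135/7657096248125369 ≈ 12.098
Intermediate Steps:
w = 1571556/411695 (w = 1571556*(1/411695) = 1571556/411695 ≈ 3.8173)
(1029174 - 3139981)/((439805 + w)/(-1218151 + 1324750) + (100 + 580*(-301))) = (1029174 - 3139981)/((439805 + 1571556/411695)/(-1218151 + 1324750) + (100 + 580*(-301))) = -2110807/((181067091031/411695)/106599 + (100 - 174580)) = -2110807/((181067091031/411695)*(1/106599) - 174480) = -2110807/(181067091031/43886275305 - 174480) = -2110807/(-7657096248125369/43886275305) = -2110807*(-43886275305/7657096248125369) = 92635457117721135/7657096248125369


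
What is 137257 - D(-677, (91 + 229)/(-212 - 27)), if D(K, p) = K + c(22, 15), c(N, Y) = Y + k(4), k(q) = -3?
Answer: 137922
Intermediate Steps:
c(N, Y) = -3 + Y (c(N, Y) = Y - 3 = -3 + Y)
D(K, p) = 12 + K (D(K, p) = K + (-3 + 15) = K + 12 = 12 + K)
137257 - D(-677, (91 + 229)/(-212 - 27)) = 137257 - (12 - 677) = 137257 - 1*(-665) = 137257 + 665 = 137922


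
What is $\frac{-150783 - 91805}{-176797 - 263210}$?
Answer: $\frac{242588}{440007} \approx 0.55133$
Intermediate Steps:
$\frac{-150783 - 91805}{-176797 - 263210} = \frac{-150783 - 91805}{-440007} = \left(-242588\right) \left(- \frac{1}{440007}\right) = \frac{242588}{440007}$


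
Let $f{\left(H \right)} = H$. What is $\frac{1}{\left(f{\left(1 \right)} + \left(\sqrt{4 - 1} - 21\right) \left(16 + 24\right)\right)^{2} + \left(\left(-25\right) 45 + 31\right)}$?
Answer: $\frac{707627}{487220687929} + \frac{67120 \sqrt{3}}{487220687929} \approx 1.691 \cdot 10^{-6}$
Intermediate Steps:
$\frac{1}{\left(f{\left(1 \right)} + \left(\sqrt{4 - 1} - 21\right) \left(16 + 24\right)\right)^{2} + \left(\left(-25\right) 45 + 31\right)} = \frac{1}{\left(1 + \left(\sqrt{4 - 1} - 21\right) \left(16 + 24\right)\right)^{2} + \left(\left(-25\right) 45 + 31\right)} = \frac{1}{\left(1 + \left(\sqrt{3} - 21\right) 40\right)^{2} + \left(-1125 + 31\right)} = \frac{1}{\left(1 + \left(-21 + \sqrt{3}\right) 40\right)^{2} - 1094} = \frac{1}{\left(1 - \left(840 - 40 \sqrt{3}\right)\right)^{2} - 1094} = \frac{1}{\left(-839 + 40 \sqrt{3}\right)^{2} - 1094} = \frac{1}{-1094 + \left(-839 + 40 \sqrt{3}\right)^{2}}$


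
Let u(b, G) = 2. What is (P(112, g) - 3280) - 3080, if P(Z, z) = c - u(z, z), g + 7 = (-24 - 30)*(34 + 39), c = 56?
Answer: -6306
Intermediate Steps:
g = -3949 (g = -7 + (-24 - 30)*(34 + 39) = -7 - 54*73 = -7 - 3942 = -3949)
P(Z, z) = 54 (P(Z, z) = 56 - 1*2 = 56 - 2 = 54)
(P(112, g) - 3280) - 3080 = (54 - 3280) - 3080 = -3226 - 3080 = -6306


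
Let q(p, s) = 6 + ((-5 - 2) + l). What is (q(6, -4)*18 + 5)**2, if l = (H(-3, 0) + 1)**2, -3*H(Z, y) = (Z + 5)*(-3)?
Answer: 22201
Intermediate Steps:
H(Z, y) = 5 + Z (H(Z, y) = -(Z + 5)*(-3)/3 = -(5 + Z)*(-3)/3 = -(-15 - 3*Z)/3 = 5 + Z)
l = 9 (l = ((5 - 3) + 1)**2 = (2 + 1)**2 = 3**2 = 9)
q(p, s) = 8 (q(p, s) = 6 + ((-5 - 2) + 9) = 6 + (-7 + 9) = 6 + 2 = 8)
(q(6, -4)*18 + 5)**2 = (8*18 + 5)**2 = (144 + 5)**2 = 149**2 = 22201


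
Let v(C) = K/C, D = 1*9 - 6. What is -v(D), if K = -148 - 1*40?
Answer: 188/3 ≈ 62.667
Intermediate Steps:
D = 3 (D = 9 - 6 = 3)
K = -188 (K = -148 - 40 = -188)
v(C) = -188/C
-v(D) = -(-188)/3 = -1*(-188/3) = 188/3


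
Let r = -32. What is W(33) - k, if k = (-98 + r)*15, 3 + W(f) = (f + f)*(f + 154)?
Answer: 14289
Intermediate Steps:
W(f) = -3 + 2*f*(154 + f) (W(f) = -3 + (f + f)*(f + 154) = -3 + (2*f)*(154 + f) = -3 + 2*f*(154 + f))
k = -1950 (k = (-98 - 32)*15 = -130*15 = -1950)
W(33) - k = (-3 + 2*33**2 + 308*33) - 1*(-1950) = (-3 + 2*1089 + 10164) + 1950 = (-3 + 2178 + 10164) + 1950 = 12339 + 1950 = 14289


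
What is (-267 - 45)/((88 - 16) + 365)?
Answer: -312/437 ≈ -0.71396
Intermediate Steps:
(-267 - 45)/((88 - 16) + 365) = -312/(72 + 365) = -312/437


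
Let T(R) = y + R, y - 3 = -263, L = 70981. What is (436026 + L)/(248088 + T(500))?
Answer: 507007/248328 ≈ 2.0417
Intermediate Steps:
y = -260 (y = 3 - 263 = -260)
T(R) = -260 + R
(436026 + L)/(248088 + T(500)) = (436026 + 70981)/(248088 + (-260 + 500)) = 507007/(248088 + 240) = 507007/248328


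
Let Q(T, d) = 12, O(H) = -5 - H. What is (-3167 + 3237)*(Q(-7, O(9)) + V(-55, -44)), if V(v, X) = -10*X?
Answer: 31640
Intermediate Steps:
(-3167 + 3237)*(Q(-7, O(9)) + V(-55, -44)) = (-3167 + 3237)*(12 - 10*(-44)) = 70*(12 + 440) = 70*452 = 31640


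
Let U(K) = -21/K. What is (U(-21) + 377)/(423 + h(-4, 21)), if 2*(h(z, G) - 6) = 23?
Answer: 756/881 ≈ 0.85812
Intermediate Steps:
h(z, G) = 35/2 (h(z, G) = 6 + (½)*23 = 6 + 23/2 = 35/2)
(U(-21) + 377)/(423 + h(-4, 21)) = (-21/(-21) + 377)/(423 + 35/2) = (-21*(-1/21) + 377)/(881/2) = (1 + 377)*(2/881) = 378*(2/881) = 756/881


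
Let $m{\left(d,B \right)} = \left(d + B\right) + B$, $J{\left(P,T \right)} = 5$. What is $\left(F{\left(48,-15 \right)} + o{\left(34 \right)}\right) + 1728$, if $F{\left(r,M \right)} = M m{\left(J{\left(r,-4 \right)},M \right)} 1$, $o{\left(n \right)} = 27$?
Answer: $2130$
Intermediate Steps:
$m{\left(d,B \right)} = d + 2 B$ ($m{\left(d,B \right)} = \left(B + d\right) + B = d + 2 B$)
$F{\left(r,M \right)} = M \left(5 + 2 M\right)$ ($F{\left(r,M \right)} = M \left(5 + 2 M\right) 1 = M \left(5 + 2 M\right)$)
$\left(F{\left(48,-15 \right)} + o{\left(34 \right)}\right) + 1728 = \left(- 15 \left(5 + 2 \left(-15\right)\right) + 27\right) + 1728 = \left(- 15 \left(5 - 30\right) + 27\right) + 1728 = \left(\left(-15\right) \left(-25\right) + 27\right) + 1728 = \left(375 + 27\right) + 1728 = 402 + 1728 = 2130$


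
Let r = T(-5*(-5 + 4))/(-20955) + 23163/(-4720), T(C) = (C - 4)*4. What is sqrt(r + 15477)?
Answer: sqrt(378397611561186195)/4945380 ≈ 124.39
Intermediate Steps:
T(C) = -16 + 4*C (T(C) = (-4 + C)*4 = -16 + 4*C)
r = -97079909/19781520 (r = (-16 + 4*(-5*(-5 + 4)))/(-20955) + 23163/(-4720) = (-16 + 4*(-5*(-1)))*(-1/20955) + 23163*(-1/4720) = (-16 + 4*5)*(-1/20955) - 23163/4720 = (-16 + 20)*(-1/20955) - 23163/4720 = 4*(-1/20955) - 23163/4720 = -4/20955 - 23163/4720 = -97079909/19781520 ≈ -4.9076)
sqrt(r + 15477) = sqrt(-97079909/19781520 + 15477) = sqrt(306061505131/19781520) = sqrt(378397611561186195)/4945380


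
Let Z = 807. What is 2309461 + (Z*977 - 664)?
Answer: 3097236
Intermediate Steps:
2309461 + (Z*977 - 664) = 2309461 + (807*977 - 664) = 2309461 + (788439 - 664) = 2309461 + 787775 = 3097236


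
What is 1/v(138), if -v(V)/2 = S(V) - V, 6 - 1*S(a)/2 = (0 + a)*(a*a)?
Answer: 1/10512540 ≈ 9.5125e-8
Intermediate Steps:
S(a) = 12 - 2*a³ (S(a) = 12 - 2*(0 + a)*a*a = 12 - 2*a*a² = 12 - 2*a³)
v(V) = -24 + 2*V + 4*V³ (v(V) = -2*((12 - 2*V³) - V) = -2*(12 - V - 2*V³) = -24 + 2*V + 4*V³)
1/v(138) = 1/(-24 + 2*138 + 4*138³) = 1/(-24 + 276 + 4*2628072) = 1/(-24 + 276 + 10512288) = 1/10512540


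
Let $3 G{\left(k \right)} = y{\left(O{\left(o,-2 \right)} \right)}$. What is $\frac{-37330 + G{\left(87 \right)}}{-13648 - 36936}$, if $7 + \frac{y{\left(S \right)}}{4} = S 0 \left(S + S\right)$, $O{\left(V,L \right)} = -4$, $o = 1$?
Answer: $\frac{56009}{75876} \approx 0.73816$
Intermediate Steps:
$y{\left(S \right)} = -28$ ($y{\left(S \right)} = -28 + 4 S 0 \left(S + S\right) = -28 + 4 \cdot 0 \cdot 2 S = -28 + 4 \cdot 0 = -28 + 0 = -28$)
$G{\left(k \right)} = - \frac{28}{3}$ ($G{\left(k \right)} = \frac{1}{3} \left(-28\right) = - \frac{28}{3}$)
$\frac{-37330 + G{\left(87 \right)}}{-13648 - 36936} = \frac{-37330 - \frac{28}{3}}{-13648 - 36936} = - \frac{112018}{3 \left(-50584\right)} = \left(- \frac{112018}{3}\right) \left(- \frac{1}{50584}\right) = \frac{56009}{75876}$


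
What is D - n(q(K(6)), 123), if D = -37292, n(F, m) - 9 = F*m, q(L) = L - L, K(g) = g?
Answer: -37301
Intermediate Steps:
q(L) = 0
n(F, m) = 9 + F*m
D - n(q(K(6)), 123) = -37292 - (9 + 0*123) = -37292 - (9 + 0) = -37292 - 1*9 = -37292 - 9 = -37301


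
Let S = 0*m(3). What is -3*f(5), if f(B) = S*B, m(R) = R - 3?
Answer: 0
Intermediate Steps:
m(R) = -3 + R
S = 0 (S = 0*(-3 + 3) = 0*0 = 0)
f(B) = 0 (f(B) = 0*B = 0)
-3*f(5) = -3*0 = 0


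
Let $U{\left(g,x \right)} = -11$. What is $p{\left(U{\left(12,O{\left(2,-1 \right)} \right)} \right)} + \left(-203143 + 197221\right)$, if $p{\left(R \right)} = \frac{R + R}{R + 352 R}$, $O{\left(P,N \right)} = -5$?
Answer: $- \frac{2090464}{353} \approx -5922.0$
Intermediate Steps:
$p{\left(R \right)} = \frac{2}{353}$ ($p{\left(R \right)} = \frac{2 R}{353 R} = 2 R \frac{1}{353 R} = \frac{2}{353}$)
$p{\left(U{\left(12,O{\left(2,-1 \right)} \right)} \right)} + \left(-203143 + 197221\right) = \frac{2}{353} + \left(-203143 + 197221\right) = \frac{2}{353} - 5922 = - \frac{2090464}{353}$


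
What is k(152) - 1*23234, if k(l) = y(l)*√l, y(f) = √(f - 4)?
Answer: -23234 + 4*√1406 ≈ -23084.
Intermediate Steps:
y(f) = √(-4 + f)
k(l) = √l*√(-4 + l) (k(l) = √(-4 + l)*√l = √l*√(-4 + l))
k(152) - 1*23234 = √152*√(-4 + 152) - 1*23234 = (2*√38)*√148 - 23234 = (2*√38)*(2*√37) - 23234 = 4*√1406 - 23234 = -23234 + 4*√1406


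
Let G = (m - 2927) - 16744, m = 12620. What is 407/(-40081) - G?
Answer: 282610724/40081 ≈ 7051.0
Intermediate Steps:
G = -7051 (G = (12620 - 2927) - 16744 = 9693 - 16744 = -7051)
407/(-40081) - G = 407/(-40081) - 1*(-7051) = 407*(-1/40081) + 7051 = -407/40081 + 7051 = 282610724/40081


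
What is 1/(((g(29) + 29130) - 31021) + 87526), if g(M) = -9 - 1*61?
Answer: 1/85565 ≈ 1.1687e-5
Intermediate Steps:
g(M) = -70 (g(M) = -9 - 61 = -70)
1/(((g(29) + 29130) - 31021) + 87526) = 1/(((-70 + 29130) - 31021) + 87526) = 1/((29060 - 31021) + 87526) = 1/(-1961 + 87526) = 1/85565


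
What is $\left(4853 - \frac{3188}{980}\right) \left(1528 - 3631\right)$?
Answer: $- \frac{2498759364}{245} \approx -1.0199 \cdot 10^{7}$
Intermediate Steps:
$\left(4853 - \frac{3188}{980}\right) \left(1528 - 3631\right) = \left(4853 - \frac{797}{245}\right) \left(-2103\right) = \frac{1188188}{245} \left(-2103\right) = - \frac{2498759364}{245}$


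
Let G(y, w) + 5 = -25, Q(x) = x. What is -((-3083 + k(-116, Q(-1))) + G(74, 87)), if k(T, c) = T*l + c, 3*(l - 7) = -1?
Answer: 11662/3 ≈ 3887.3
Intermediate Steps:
G(y, w) = -30 (G(y, w) = -5 - 25 = -30)
l = 20/3 (l = 7 + (⅓)*(-1) = 7 - ⅓ = 20/3 ≈ 6.6667)
k(T, c) = c + 20*T/3 (k(T, c) = T*(20/3) + c = 20*T/3 + c = c + 20*T/3)
-((-3083 + k(-116, Q(-1))) + G(74, 87)) = -((-3083 + (-1 + (20/3)*(-116))) - 30) = -((-3083 + (-1 - 2320/3)) - 30) = -((-3083 - 2323/3) - 30) = -(-11572/3 - 30) = -1*(-11662/3) = 11662/3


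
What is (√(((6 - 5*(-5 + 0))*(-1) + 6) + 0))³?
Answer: -125*I ≈ -125.0*I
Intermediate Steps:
(√(((6 - 5*(-5 + 0))*(-1) + 6) + 0))³ = (√(((6 - 5*(-5))*(-1) + 6) + 0))³ = (√(((6 + 25)*(-1) + 6) + 0))³ = (√((31*(-1) + 6) + 0))³ = (√((-31 + 6) + 0))³ = (√(-25 + 0))³ = (√(-25))³ = (5*I)³ = -125*I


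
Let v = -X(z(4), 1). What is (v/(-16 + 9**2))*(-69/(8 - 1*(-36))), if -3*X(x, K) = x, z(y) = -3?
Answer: 69/2860 ≈ 0.024126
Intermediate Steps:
X(x, K) = -x/3
v = -1 (v = -(-1)*(-3)/3 = -1*1 = -1)
(v/(-16 + 9**2))*(-69/(8 - 1*(-36))) = (-1/(-16 + 9**2))*(-69/(8 - 1*(-36))) = (-1/(-16 + 81))*(-69/(8 + 36)) = (-1/65)*(-69/44) = ((1/65)*(-1))*(-69*1/44) = -1/65*(-69/44) = 69/2860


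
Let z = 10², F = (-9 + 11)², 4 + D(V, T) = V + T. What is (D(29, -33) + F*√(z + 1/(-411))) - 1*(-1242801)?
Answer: 1242793 + 4*√16891689/411 ≈ 1.2428e+6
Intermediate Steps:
D(V, T) = -4 + T + V (D(V, T) = -4 + (V + T) = -4 + (T + V) = -4 + T + V)
F = 4 (F = 2² = 4)
z = 100
(D(29, -33) + F*√(z + 1/(-411))) - 1*(-1242801) = ((-4 - 33 + 29) + 4*√(100 + 1/(-411))) - 1*(-1242801) = (-8 + 4*√(100 - 1/411)) + 1242801 = (-8 + 4*√(41099/411)) + 1242801 = (-8 + 4*(√16891689/411)) + 1242801 = (-8 + 4*√16891689/411) + 1242801 = 1242793 + 4*√16891689/411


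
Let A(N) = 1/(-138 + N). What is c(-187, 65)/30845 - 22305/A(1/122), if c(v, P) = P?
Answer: 2316488341661/752618 ≈ 3.0779e+6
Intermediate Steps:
c(-187, 65)/30845 - 22305/A(1/122) = 65/30845 - 22305/(1/(-138 + 1/122)) = 65*(1/30845) - 22305/(1/(-138 + 1/122)) = 13/6169 - 22305/(1/(-16835/122)) = 13/6169 - 22305/(-122/16835) = 13/6169 - 22305*(-16835/122) = 13/6169 + 375504675/122 = 2316488341661/752618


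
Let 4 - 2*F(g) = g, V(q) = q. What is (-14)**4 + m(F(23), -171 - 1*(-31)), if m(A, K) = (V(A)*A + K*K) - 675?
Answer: 229725/4 ≈ 57431.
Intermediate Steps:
F(g) = 2 - g/2
m(A, K) = -675 + A**2 + K**2 (m(A, K) = (A*A + K*K) - 675 = (A**2 + K**2) - 675 = -675 + A**2 + K**2)
(-14)**4 + m(F(23), -171 - 1*(-31)) = (-14)**4 + (-675 + (2 - 1/2*23)**2 + (-171 - 1*(-31))**2) = 38416 + (-675 + (2 - 23/2)**2 + (-171 + 31)**2) = 38416 + (-675 + (-19/2)**2 + (-140)**2) = 38416 + (-675 + 361/4 + 19600) = 38416 + 76061/4 = 229725/4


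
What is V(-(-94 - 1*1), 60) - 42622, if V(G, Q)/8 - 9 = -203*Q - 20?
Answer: -140150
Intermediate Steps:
V(G, Q) = -88 - 1624*Q (V(G, Q) = 72 + 8*(-203*Q - 20) = 72 + 8*(-20 - 203*Q) = 72 + (-160 - 1624*Q) = -88 - 1624*Q)
V(-(-94 - 1*1), 60) - 42622 = (-88 - 1624*60) - 42622 = (-88 - 97440) - 42622 = -97528 - 42622 = -140150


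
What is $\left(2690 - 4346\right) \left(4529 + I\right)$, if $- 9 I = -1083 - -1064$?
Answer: $-7503520$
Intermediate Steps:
$I = \frac{19}{9}$ ($I = - \frac{-1083 - -1064}{9} = - \frac{-1083 + 1064}{9} = \left(- \frac{1}{9}\right) \left(-19\right) = \frac{19}{9} \approx 2.1111$)
$\left(2690 - 4346\right) \left(4529 + I\right) = \left(2690 - 4346\right) \left(4529 + \frac{19}{9}\right) = \left(-1656\right) \frac{40780}{9} = -7503520$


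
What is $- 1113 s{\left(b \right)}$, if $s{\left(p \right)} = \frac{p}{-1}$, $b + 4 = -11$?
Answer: $-16695$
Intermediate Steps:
$b = -15$ ($b = -4 - 11 = -15$)
$s{\left(p \right)} = - p$ ($s{\left(p \right)} = p \left(-1\right) = - p$)
$- 1113 s{\left(b \right)} = - 1113 \left(\left(-1\right) \left(-15\right)\right) = \left(-1113\right) 15 = -16695$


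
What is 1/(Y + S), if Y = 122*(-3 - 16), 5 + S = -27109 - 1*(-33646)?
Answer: 1/4214 ≈ 0.00023730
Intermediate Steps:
S = 6532 (S = -5 + (-27109 - 1*(-33646)) = -5 + (-27109 + 33646) = -5 + 6537 = 6532)
Y = -2318 (Y = 122*(-19) = -2318)
1/(Y + S) = 1/(-2318 + 6532) = 1/4214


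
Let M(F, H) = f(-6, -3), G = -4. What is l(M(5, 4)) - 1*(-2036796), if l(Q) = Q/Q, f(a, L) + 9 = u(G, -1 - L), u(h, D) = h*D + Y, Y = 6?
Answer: 2036797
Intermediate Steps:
u(h, D) = 6 + D*h (u(h, D) = h*D + 6 = D*h + 6 = 6 + D*h)
f(a, L) = 1 + 4*L (f(a, L) = -9 + (6 + (-1 - L)*(-4)) = -9 + (6 + (4 + 4*L)) = -9 + (10 + 4*L) = 1 + 4*L)
M(F, H) = -11 (M(F, H) = 1 + 4*(-3) = 1 - 12 = -11)
l(Q) = 1
l(M(5, 4)) - 1*(-2036796) = 1 - 1*(-2036796) = 1 + 2036796 = 2036797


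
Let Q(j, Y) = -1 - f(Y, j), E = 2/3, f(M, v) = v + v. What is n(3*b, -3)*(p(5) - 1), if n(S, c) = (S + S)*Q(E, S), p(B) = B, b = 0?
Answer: 0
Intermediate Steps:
f(M, v) = 2*v
E = ⅔ (E = 2*(⅓) = ⅔ ≈ 0.66667)
Q(j, Y) = -1 - 2*j
n(S, c) = -14*S/3 (n(S, c) = (S + S)*(-1 - 2*⅔) = (2*S)*(-1 - 4/3) = (2*S)*(-7/3) = -14*S/3)
n(3*b, -3)*(p(5) - 1) = (-14*0)*(5 - 1) = -14/3*0*4 = 0*4 = 0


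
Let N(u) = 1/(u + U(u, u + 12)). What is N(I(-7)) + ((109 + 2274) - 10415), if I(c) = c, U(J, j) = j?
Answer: -16065/2 ≈ -8032.5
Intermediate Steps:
N(u) = 1/(12 + 2*u) (N(u) = 1/(u + (u + 12)) = 1/(u + (12 + u)) = 1/(12 + 2*u))
N(I(-7)) + ((109 + 2274) - 10415) = 1/(2*(6 - 7)) + ((109 + 2274) - 10415) = (½)/(-1) + (2383 - 10415) = (½)*(-1) - 8032 = -½ - 8032 = -16065/2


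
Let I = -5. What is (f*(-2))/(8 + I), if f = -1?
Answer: ⅔ ≈ 0.66667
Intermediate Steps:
(f*(-2))/(8 + I) = (-1*(-2))/(8 - 5) = 2/3 = 2*(⅓) = ⅔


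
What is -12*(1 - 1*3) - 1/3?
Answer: 71/3 ≈ 23.667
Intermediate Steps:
-12*(1 - 1*3) - 1/3 = -12*(1 - 3) - 1*⅓ = -12*(-2) - ⅓ = 24 - ⅓ = 71/3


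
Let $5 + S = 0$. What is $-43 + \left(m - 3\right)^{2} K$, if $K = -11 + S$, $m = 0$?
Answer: $-187$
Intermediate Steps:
$S = -5$ ($S = -5 + 0 = -5$)
$K = -16$ ($K = -11 - 5 = -16$)
$-43 + \left(m - 3\right)^{2} K = -43 + \left(0 - 3\right)^{2} \left(-16\right) = -43 + \left(-3\right)^{2} \left(-16\right) = -43 + 9 \left(-16\right) = -43 - 144 = -187$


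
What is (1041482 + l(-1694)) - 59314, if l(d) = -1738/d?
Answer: 75627015/77 ≈ 9.8217e+5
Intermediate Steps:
(1041482 + l(-1694)) - 59314 = (1041482 - 1738/(-1694)) - 59314 = (1041482 - 1738*(-1/1694)) - 59314 = (1041482 + 79/77) - 59314 = 80194193/77 - 59314 = 75627015/77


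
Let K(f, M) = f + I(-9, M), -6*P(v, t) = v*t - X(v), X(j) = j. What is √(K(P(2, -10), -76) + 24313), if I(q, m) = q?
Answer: √218769/3 ≈ 155.91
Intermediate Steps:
P(v, t) = v/6 - t*v/6 (P(v, t) = -(v*t - v)/6 = -(t*v - v)/6 = -(-v + t*v)/6 = v/6 - t*v/6)
K(f, M) = -9 + f (K(f, M) = f - 9 = -9 + f)
√(K(P(2, -10), -76) + 24313) = √((-9 + (⅙)*2*(1 - 1*(-10))) + 24313) = √((-9 + (⅙)*2*(1 + 10)) + 24313) = √((-9 + (⅙)*2*11) + 24313) = √((-9 + 11/3) + 24313) = √(-16/3 + 24313) = √(72923/3) = √218769/3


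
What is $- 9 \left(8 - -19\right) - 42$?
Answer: $-285$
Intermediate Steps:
$- 9 \left(8 - -19\right) - 42 = - 9 \left(8 + 19\right) - 42 = \left(-9\right) 27 - 42 = -243 - 42 = -285$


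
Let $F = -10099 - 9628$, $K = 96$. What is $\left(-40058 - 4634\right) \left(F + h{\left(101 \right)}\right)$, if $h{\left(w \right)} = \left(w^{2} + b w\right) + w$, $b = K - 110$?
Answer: $484416588$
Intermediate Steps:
$b = -14$ ($b = 96 - 110 = -14$)
$F = -19727$
$h{\left(w \right)} = w^{2} - 13 w$ ($h{\left(w \right)} = \left(w^{2} - 14 w\right) + w = w^{2} - 13 w$)
$\left(-40058 - 4634\right) \left(F + h{\left(101 \right)}\right) = \left(-40058 - 4634\right) \left(-19727 + 101 \left(-13 + 101\right)\right) = \left(-40058 + \left(-7136 + 2502\right)\right) \left(-19727 + 101 \cdot 88\right) = \left(-40058 - 4634\right) \left(-19727 + 8888\right) = \left(-44692\right) \left(-10839\right) = 484416588$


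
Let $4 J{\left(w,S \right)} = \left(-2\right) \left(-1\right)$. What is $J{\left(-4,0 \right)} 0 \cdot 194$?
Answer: $0$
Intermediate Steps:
$J{\left(w,S \right)} = \frac{1}{2}$ ($J{\left(w,S \right)} = \frac{\left(-2\right) \left(-1\right)}{4} = \frac{1}{4} \cdot 2 = \frac{1}{2}$)
$J{\left(-4,0 \right)} 0 \cdot 194 = \frac{0 \cdot 194}{2} = \frac{1}{2} \cdot 0 = 0$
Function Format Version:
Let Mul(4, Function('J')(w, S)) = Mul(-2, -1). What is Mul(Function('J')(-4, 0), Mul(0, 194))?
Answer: 0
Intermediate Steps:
Function('J')(w, S) = Rational(1, 2) (Function('J')(w, S) = Mul(Rational(1, 4), Mul(-2, -1)) = Mul(Rational(1, 4), 2) = Rational(1, 2))
Mul(Function('J')(-4, 0), Mul(0, 194)) = Mul(Rational(1, 2), Mul(0, 194)) = Mul(Rational(1, 2), 0) = 0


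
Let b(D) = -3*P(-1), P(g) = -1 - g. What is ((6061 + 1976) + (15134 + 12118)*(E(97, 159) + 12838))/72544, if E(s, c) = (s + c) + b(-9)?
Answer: 356845725/72544 ≈ 4919.0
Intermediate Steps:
b(D) = 0 (b(D) = -3*(-1 - 1*(-1)) = -3*(-1 + 1) = -3*0 = 0)
E(s, c) = c + s (E(s, c) = (s + c) + 0 = (c + s) + 0 = c + s)
((6061 + 1976) + (15134 + 12118)*(E(97, 159) + 12838))/72544 = ((6061 + 1976) + (15134 + 12118)*((159 + 97) + 12838))/72544 = (8037 + 27252*(256 + 12838))*(1/72544) = (8037 + 27252*13094)*(1/72544) = (8037 + 356837688)*(1/72544) = 356845725*(1/72544) = 356845725/72544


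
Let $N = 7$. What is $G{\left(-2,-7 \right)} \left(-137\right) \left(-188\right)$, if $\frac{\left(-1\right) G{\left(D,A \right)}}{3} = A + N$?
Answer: $0$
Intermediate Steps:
$G{\left(D,A \right)} = -21 - 3 A$ ($G{\left(D,A \right)} = - 3 \left(A + 7\right) = - 3 \left(7 + A\right) = -21 - 3 A$)
$G{\left(-2,-7 \right)} \left(-137\right) \left(-188\right) = \left(-21 - -21\right) \left(-137\right) \left(-188\right) = \left(-21 + 21\right) \left(-137\right) \left(-188\right) = 0 \left(-137\right) \left(-188\right) = 0 \left(-188\right) = 0$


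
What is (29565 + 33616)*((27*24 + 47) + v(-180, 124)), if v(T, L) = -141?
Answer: 35002274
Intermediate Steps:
(29565 + 33616)*((27*24 + 47) + v(-180, 124)) = (29565 + 33616)*((27*24 + 47) - 141) = 63181*((648 + 47) - 141) = 63181*(695 - 141) = 63181*554 = 35002274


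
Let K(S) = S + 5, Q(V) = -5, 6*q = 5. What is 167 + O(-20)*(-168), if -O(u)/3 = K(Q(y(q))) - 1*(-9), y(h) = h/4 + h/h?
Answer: 4703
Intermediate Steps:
q = ⅚ (q = (⅙)*5 = ⅚ ≈ 0.83333)
y(h) = 1 + h/4 (y(h) = h*(¼) + 1 = h/4 + 1 = 1 + h/4)
K(S) = 5 + S
O(u) = -27 (O(u) = -3*((5 - 5) - 1*(-9)) = -3*(0 + 9) = -3*9 = -27)
167 + O(-20)*(-168) = 167 - 27*(-168) = 167 + 4536 = 4703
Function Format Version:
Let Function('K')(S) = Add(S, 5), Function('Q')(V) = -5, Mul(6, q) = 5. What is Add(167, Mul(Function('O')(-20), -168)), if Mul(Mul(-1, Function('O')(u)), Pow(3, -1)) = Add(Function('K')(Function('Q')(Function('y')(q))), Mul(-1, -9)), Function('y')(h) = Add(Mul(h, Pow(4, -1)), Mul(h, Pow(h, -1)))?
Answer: 4703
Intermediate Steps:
q = Rational(5, 6) (q = Mul(Rational(1, 6), 5) = Rational(5, 6) ≈ 0.83333)
Function('y')(h) = Add(1, Mul(Rational(1, 4), h)) (Function('y')(h) = Add(Mul(h, Rational(1, 4)), 1) = Add(Mul(Rational(1, 4), h), 1) = Add(1, Mul(Rational(1, 4), h)))
Function('K')(S) = Add(5, S)
Function('O')(u) = -27 (Function('O')(u) = Mul(-3, Add(Add(5, -5), Mul(-1, -9))) = Mul(-3, Add(0, 9)) = Mul(-3, 9) = -27)
Add(167, Mul(Function('O')(-20), -168)) = Add(167, Mul(-27, -168)) = Add(167, 4536) = 4703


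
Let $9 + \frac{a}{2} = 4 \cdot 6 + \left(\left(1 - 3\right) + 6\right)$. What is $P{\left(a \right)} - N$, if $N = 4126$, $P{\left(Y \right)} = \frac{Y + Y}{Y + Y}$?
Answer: $-4125$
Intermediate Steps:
$a = 38$ ($a = -18 + 2 \left(4 \cdot 6 + \left(\left(1 - 3\right) + 6\right)\right) = -18 + 2 \left(24 + \left(-2 + 6\right)\right) = -18 + 2 \left(24 + 4\right) = -18 + 2 \cdot 28 = -18 + 56 = 38$)
$P{\left(Y \right)} = 1$ ($P{\left(Y \right)} = \frac{2 Y}{2 Y} = 2 Y \frac{1}{2 Y} = 1$)
$P{\left(a \right)} - N = 1 - 4126 = -4125$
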